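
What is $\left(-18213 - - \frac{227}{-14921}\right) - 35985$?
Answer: $- \frac{808688585}{14921} \approx -54198.0$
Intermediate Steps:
$\left(-18213 - - \frac{227}{-14921}\right) - 35985 = \left(-18213 - \left(-227\right) \left(- \frac{1}{14921}\right)\right) - 35985 = \left(-18213 - \frac{227}{14921}\right) - 35985 = - \frac{271756400}{14921} - 35985 = - \frac{808688585}{14921}$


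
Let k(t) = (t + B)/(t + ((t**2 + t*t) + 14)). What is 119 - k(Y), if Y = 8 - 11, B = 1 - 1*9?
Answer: 3462/29 ≈ 119.38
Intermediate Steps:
B = -8 (B = 1 - 9 = -8)
Y = -3
k(t) = (-8 + t)/(14 + t + 2*t**2) (k(t) = (t - 8)/(t + ((t**2 + t*t) + 14)) = (-8 + t)/(t + ((t**2 + t**2) + 14)) = (-8 + t)/(t + (2*t**2 + 14)) = (-8 + t)/(t + (14 + 2*t**2)) = (-8 + t)/(14 + t + 2*t**2))
119 - k(Y) = 119 - (-8 - 3)/(14 - 3 + 2*(-3)**2) = 119 - (-11)/(14 - 3 + 2*9) = 119 - (-11)/(14 - 3 + 18) = 119 - (-11)/29 = 119 - 1*(-11/29) = 119 + 11/29 = 3462/29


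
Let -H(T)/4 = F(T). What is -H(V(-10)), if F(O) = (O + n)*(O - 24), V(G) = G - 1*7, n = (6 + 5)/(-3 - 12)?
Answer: 43624/15 ≈ 2908.3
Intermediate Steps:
n = -11/15 (n = 11/(-15) = 11*(-1/15) = -11/15 ≈ -0.73333)
V(G) = -7 + G (V(G) = G - 7 = -7 + G)
F(O) = (-24 + O)*(-11/15 + O) (F(O) = (O - 11/15)*(O - 24) = (-11/15 + O)*(-24 + O) = (-24 + O)*(-11/15 + O))
H(T) = -352/5 - 4*T² + 1484*T/15 (H(T) = -4*(88/5 + T² - 371*T/15) = -352/5 - 4*T² + 1484*T/15)
-H(V(-10)) = -(-352/5 - 4*(-7 - 10)² + 1484*(-7 - 10)/15) = -(-352/5 - 4*(-17)² + (1484/15)*(-17)) = -(-352/5 - 4*289 - 25228/15) = -(-352/5 - 1156 - 25228/15) = -1*(-43624/15) = 43624/15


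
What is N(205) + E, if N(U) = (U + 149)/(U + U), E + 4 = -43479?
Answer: -8913838/205 ≈ -43482.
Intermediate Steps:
E = -43483 (E = -4 - 43479 = -43483)
N(U) = (149 + U)/(2*U) (N(U) = (149 + U)/((2*U)) = (149 + U)*(1/(2*U)) = (149 + U)/(2*U))
N(205) + E = (½)*(149 + 205)/205 - 43483 = (½)*(1/205)*354 - 43483 = 177/205 - 43483 = -8913838/205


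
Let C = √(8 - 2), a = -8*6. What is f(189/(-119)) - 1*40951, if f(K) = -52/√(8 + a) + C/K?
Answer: -40951 - 17*√6/27 + 13*I*√10/5 ≈ -40953.0 + 8.2219*I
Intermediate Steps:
a = -48
C = √6 ≈ 2.4495
f(K) = √6/K + 13*I*√10/5 (f(K) = -52/√(8 - 48) + √6/K = -52*(-I*√10/20) + √6/K = -(-13)*I*√10/5 + √6/K = 13*I*√10/5 + √6/K = √6/K + 13*I*√10/5)
f(189/(-119)) - 1*40951 = (√6/((189/(-119))) + 13*I*√10/5) - 1*40951 = (√6/((189*(-1/119))) + 13*I*√10/5) - 40951 = (√6/(-27/17) + 13*I*√10/5) - 40951 = (√6*(-17/27) + 13*I*√10/5) - 40951 = (-17*√6/27 + 13*I*√10/5) - 40951 = -40951 - 17*√6/27 + 13*I*√10/5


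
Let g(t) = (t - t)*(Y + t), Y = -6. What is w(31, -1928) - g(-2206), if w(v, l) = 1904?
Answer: 1904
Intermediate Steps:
g(t) = 0 (g(t) = (t - t)*(-6 + t) = 0*(-6 + t) = 0)
w(31, -1928) - g(-2206) = 1904 - 1*0 = 1904 + 0 = 1904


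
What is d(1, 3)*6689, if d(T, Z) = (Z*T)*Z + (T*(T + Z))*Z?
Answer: 140469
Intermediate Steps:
d(T, Z) = T*Z² + T*Z*(T + Z) (d(T, Z) = (T*Z)*Z + T*Z*(T + Z) = T*Z² + T*Z*(T + Z))
d(1, 3)*6689 = (1*3*(1 + 2*3))*6689 = (1*3*(1 + 6))*6689 = (1*3*7)*6689 = 21*6689 = 140469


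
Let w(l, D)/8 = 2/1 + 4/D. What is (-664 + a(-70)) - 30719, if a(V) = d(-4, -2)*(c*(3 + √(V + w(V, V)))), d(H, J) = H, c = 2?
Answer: -31407 - 8*I*√66710/35 ≈ -31407.0 - 59.036*I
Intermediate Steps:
w(l, D) = 16 + 32/D (w(l, D) = 8*(2/1 + 4/D) = 8*(2*1 + 4/D) = 8*(2 + 4/D) = 16 + 32/D)
a(V) = -24 - 8*√(16 + V + 32/V) (a(V) = -8*(3 + √(V + (16 + 32/V))) = -8*(3 + √(16 + V + 32/V)) = -4*(6 + 2*√(16 + V + 32/V)) = -24 - 8*√(16 + V + 32/V))
(-664 + a(-70)) - 30719 = (-664 + (-24 - 8*√(16 - 70 + 32/(-70)))) - 30719 = (-664 + (-24 - 8*√(16 - 70 + 32*(-1/70)))) - 30719 = (-664 + (-24 - 8*√(16 - 70 - 16/35))) - 30719 = (-664 + (-24 - 8*I*√66710/35)) - 30719 = (-688 - 8*I*√66710/35) - 30719 = -31407 - 8*I*√66710/35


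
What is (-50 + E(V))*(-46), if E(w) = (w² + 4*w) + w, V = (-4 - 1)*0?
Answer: 2300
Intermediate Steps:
V = 0 (V = -5*0 = 0)
E(w) = w² + 5*w
(-50 + E(V))*(-46) = (-50 + 0*(5 + 0))*(-46) = (-50 + 0*5)*(-46) = (-50 + 0)*(-46) = -50*(-46) = 2300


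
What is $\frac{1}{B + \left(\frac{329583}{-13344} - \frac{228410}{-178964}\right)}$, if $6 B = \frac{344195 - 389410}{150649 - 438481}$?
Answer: $- \frac{21480323042016}{502564254826327} \approx -0.042741$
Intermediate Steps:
$B = \frac{45215}{1726992}$ ($B = \frac{\left(344195 - 389410\right) \frac{1}{150649 - 438481}}{6} = \frac{\left(-45215\right) \frac{1}{-287832}}{6} = \frac{\left(-45215\right) \left(- \frac{1}{287832}\right)}{6} = \frac{1}{6} \cdot \frac{45215}{287832} = \frac{45215}{1726992} \approx 0.026181$)
$\frac{1}{B + \left(\frac{329583}{-13344} - \frac{228410}{-178964}\right)} = \frac{1}{\frac{45215}{1726992} + \left(\frac{329583}{-13344} - \frac{228410}{-178964}\right)} = \frac{1}{\frac{45215}{1726992} + \left(329583 \left(- \frac{1}{13344}\right) - - \frac{114205}{89482}\right)} = \frac{1}{\frac{45215}{1726992} + \left(- \frac{109861}{4448} + \frac{114205}{89482}\right)} = \frac{1}{\frac{45215}{1726992} - \frac{4661299081}{199007968}} = \frac{1}{- \frac{502564254826327}{21480323042016}} = - \frac{21480323042016}{502564254826327}$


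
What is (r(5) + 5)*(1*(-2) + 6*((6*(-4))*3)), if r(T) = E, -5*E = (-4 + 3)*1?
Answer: -11284/5 ≈ -2256.8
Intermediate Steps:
E = ⅕ (E = -(-4 + 3)/5 = -(-1)/5 = -⅕*(-1) = ⅕ ≈ 0.20000)
r(T) = ⅕
(r(5) + 5)*(1*(-2) + 6*((6*(-4))*3)) = (⅕ + 5)*(1*(-2) + 6*((6*(-4))*3)) = 26*(-2 + 6*(-24*3))/5 = 26*(-2 + 6*(-72))/5 = 26*(-2 - 432)/5 = (26/5)*(-434) = -11284/5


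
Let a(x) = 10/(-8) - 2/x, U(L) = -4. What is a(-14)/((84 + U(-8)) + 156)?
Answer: -31/6608 ≈ -0.0046913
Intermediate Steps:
a(x) = -5/4 - 2/x (a(x) = 10*(-⅛) - 2/x = -5/4 - 2/x)
a(-14)/((84 + U(-8)) + 156) = (-5/4 - 2/(-14))/((84 - 4) + 156) = (-5/4 - 2*(-1/14))/(80 + 156) = (-5/4 + ⅐)/236 = (1/236)*(-31/28) = -31/6608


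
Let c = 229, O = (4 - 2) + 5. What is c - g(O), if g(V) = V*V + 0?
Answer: 180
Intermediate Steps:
O = 7 (O = 2 + 5 = 7)
g(V) = V² (g(V) = V² + 0 = V²)
c - g(O) = 229 - 1*7² = 229 - 1*49 = 229 - 49 = 180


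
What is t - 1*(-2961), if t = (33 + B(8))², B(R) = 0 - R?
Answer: 3586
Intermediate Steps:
B(R) = -R
t = 625 (t = (33 - 1*8)² = (33 - 8)² = 25² = 625)
t - 1*(-2961) = 625 - 1*(-2961) = 625 + 2961 = 3586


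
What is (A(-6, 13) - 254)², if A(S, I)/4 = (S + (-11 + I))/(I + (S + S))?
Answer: 72900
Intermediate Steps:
A(S, I) = 4*(-11 + I + S)/(I + 2*S) (A(S, I) = 4*((S + (-11 + I))/(I + (S + S))) = 4*((-11 + I + S)/(I + 2*S)) = 4*(-11 + I + S)/(I + 2*S))
(A(-6, 13) - 254)² = (4*(-11 + 13 - 6)/(13 + 2*(-6)) - 254)² = (4*(-4)/(13 - 12) - 254)² = (4*(-4)/1 - 254)² = (4*1*(-4) - 254)² = (-16 - 254)² = (-270)² = 72900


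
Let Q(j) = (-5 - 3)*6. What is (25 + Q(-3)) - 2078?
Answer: -2101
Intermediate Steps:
Q(j) = -48 (Q(j) = -8*6 = -48)
(25 + Q(-3)) - 2078 = (25 - 48) - 2078 = -23 - 2078 = -2101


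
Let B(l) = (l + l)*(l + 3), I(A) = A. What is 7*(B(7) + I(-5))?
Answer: 945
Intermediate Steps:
B(l) = 2*l*(3 + l) (B(l) = (2*l)*(3 + l) = 2*l*(3 + l))
7*(B(7) + I(-5)) = 7*(2*7*(3 + 7) - 5) = 7*(2*7*10 - 5) = 7*(140 - 5) = 7*135 = 945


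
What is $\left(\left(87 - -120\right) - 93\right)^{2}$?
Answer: $12996$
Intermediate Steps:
$\left(\left(87 - -120\right) - 93\right)^{2} = \left(\left(87 + 120\right) - 93\right)^{2} = \left(207 - 93\right)^{2} = 114^{2} = 12996$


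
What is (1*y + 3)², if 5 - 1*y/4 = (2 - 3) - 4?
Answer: 1849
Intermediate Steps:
y = 40 (y = 20 - 4*((2 - 3) - 4) = 20 - 4*(-1 - 4) = 20 - 4*(-5) = 20 + 20 = 40)
(1*y + 3)² = (1*40 + 3)² = (40 + 3)² = 43² = 1849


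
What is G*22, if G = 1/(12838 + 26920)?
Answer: 11/19879 ≈ 0.00055335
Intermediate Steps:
G = 1/39758 ≈ 2.5152e-5
G*22 = (1/39758)*22 = 11/19879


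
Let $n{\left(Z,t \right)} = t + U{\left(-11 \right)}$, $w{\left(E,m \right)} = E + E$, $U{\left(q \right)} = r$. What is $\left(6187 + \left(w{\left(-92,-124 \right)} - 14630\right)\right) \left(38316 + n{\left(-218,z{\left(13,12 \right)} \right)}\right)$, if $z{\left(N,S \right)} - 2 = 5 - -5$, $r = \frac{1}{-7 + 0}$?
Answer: $- \frac{2314580965}{7} \approx -3.3065 \cdot 10^{8}$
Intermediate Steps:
$r = - \frac{1}{7}$ ($r = \frac{1}{-7} = - \frac{1}{7} \approx -0.14286$)
$U{\left(q \right)} = - \frac{1}{7}$
$z{\left(N,S \right)} = 12$ ($z{\left(N,S \right)} = 2 + \left(5 - -5\right) = 2 + \left(5 + 5\right) = 2 + 10 = 12$)
$w{\left(E,m \right)} = 2 E$
$n{\left(Z,t \right)} = - \frac{1}{7} + t$ ($n{\left(Z,t \right)} = t - \frac{1}{7} = - \frac{1}{7} + t$)
$\left(6187 + \left(w{\left(-92,-124 \right)} - 14630\right)\right) \left(38316 + n{\left(-218,z{\left(13,12 \right)} \right)}\right) = \left(6187 + \left(2 \left(-92\right) - 14630\right)\right) \left(38316 + \left(- \frac{1}{7} + 12\right)\right) = \left(6187 - 14814\right) \left(38316 + \frac{83}{7}\right) = \left(6187 - 14814\right) \frac{268295}{7} = \left(-8627\right) \frac{268295}{7} = - \frac{2314580965}{7}$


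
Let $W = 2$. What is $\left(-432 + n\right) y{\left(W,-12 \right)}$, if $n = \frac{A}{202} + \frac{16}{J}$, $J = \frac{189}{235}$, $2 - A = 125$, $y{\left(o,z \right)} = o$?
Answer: $- \frac{15756623}{19089} \approx -825.43$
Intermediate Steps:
$A = -123$ ($A = 2 - 125 = -123$)
$J = \frac{189}{235}$ ($J = 189 \cdot \frac{1}{235} = \frac{189}{235} \approx 0.80426$)
$n = \frac{736273}{38178}$ ($n = - \frac{123}{202} + \frac{16}{\frac{189}{235}} = \left(-123\right) \frac{1}{202} + 16 \cdot \frac{235}{189} = - \frac{123}{202} + \frac{3760}{189} = \frac{736273}{38178} \approx 19.285$)
$\left(-432 + n\right) y{\left(W,-12 \right)} = \left(-432 + \frac{736273}{38178}\right) 2 = \left(- \frac{15756623}{38178}\right) 2 = - \frac{15756623}{19089}$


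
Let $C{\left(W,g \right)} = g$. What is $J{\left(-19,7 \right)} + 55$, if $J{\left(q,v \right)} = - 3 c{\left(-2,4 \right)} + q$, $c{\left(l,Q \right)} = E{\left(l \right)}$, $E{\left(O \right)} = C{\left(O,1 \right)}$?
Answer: $33$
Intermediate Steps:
$E{\left(O \right)} = 1$
$c{\left(l,Q \right)} = 1$
$J{\left(q,v \right)} = -3 + q$ ($J{\left(q,v \right)} = \left(-3\right) 1 + q = -3 + q$)
$J{\left(-19,7 \right)} + 55 = \left(-3 - 19\right) + 55 = -22 + 55 = 33$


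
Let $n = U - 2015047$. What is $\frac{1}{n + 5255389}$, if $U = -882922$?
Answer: $\frac{1}{2357420} \approx 4.2419 \cdot 10^{-7}$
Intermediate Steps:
$n = -2897969$ ($n = -882922 - 2015047 = -2897969$)
$\frac{1}{n + 5255389} = \frac{1}{-2897969 + 5255389} = \frac{1}{2357420}$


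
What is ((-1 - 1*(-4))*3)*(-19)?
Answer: -171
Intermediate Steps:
((-1 - 1*(-4))*3)*(-19) = ((-1 + 4)*3)*(-19) = (3*3)*(-19) = 9*(-19) = -171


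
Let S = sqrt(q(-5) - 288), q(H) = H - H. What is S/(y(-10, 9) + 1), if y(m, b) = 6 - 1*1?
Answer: 2*I*sqrt(2) ≈ 2.8284*I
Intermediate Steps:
y(m, b) = 5 (y(m, b) = 6 - 1 = 5)
q(H) = 0
S = 12*I*sqrt(2) (S = sqrt(0 - 288) = sqrt(-288) = 12*I*sqrt(2) ≈ 16.971*I)
S/(y(-10, 9) + 1) = (12*I*sqrt(2))/(5 + 1) = (12*I*sqrt(2))/6 = (12*I*sqrt(2))*(1/6) = 2*I*sqrt(2)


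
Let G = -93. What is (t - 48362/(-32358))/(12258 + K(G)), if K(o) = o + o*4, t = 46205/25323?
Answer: 50366154/178948212403 ≈ 0.00028146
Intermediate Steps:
t = 46205/25323 (t = 46205*(1/25323) = 46205/25323 ≈ 1.8246)
K(o) = 5*o (K(o) = o + 4*o = 5*o)
(t - 48362/(-32358))/(12258 + K(G)) = (46205/25323 - 48362/(-32358))/(12258 + 5*(-93)) = (46205/25323 - 48362*(-1/32358))/(12258 - 465) = (46205/25323 + 24181/16179)/11793 = (151098462/45522313)*(1/11793) = 50366154/178948212403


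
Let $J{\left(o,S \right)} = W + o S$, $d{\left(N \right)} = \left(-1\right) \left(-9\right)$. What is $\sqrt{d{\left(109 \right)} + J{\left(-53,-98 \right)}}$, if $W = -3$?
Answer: $20 \sqrt{13} \approx 72.111$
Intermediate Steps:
$d{\left(N \right)} = 9$
$J{\left(o,S \right)} = -3 + S o$ ($J{\left(o,S \right)} = -3 + o S = -3 + S o$)
$\sqrt{d{\left(109 \right)} + J{\left(-53,-98 \right)}} = \sqrt{9 - -5191} = \sqrt{9 + \left(-3 + 5194\right)} = \sqrt{9 + 5191} = \sqrt{5200} = 20 \sqrt{13}$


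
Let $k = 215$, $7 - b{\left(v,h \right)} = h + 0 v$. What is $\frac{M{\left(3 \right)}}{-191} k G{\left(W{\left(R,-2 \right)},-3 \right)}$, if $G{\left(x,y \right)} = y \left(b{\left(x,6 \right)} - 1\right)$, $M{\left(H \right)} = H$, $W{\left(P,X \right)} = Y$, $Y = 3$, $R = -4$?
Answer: $0$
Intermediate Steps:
$b{\left(v,h \right)} = 7 - h$ ($b{\left(v,h \right)} = 7 - \left(h + 0 v\right) = 7 - \left(h + 0\right) = 7 - h$)
$W{\left(P,X \right)} = 3$
$G{\left(x,y \right)} = 0$ ($G{\left(x,y \right)} = y \left(\left(7 - 6\right) - 1\right) = y \left(1 - 1\right) = y 0 = 0$)
$\frac{M{\left(3 \right)}}{-191} k G{\left(W{\left(R,-2 \right)},-3 \right)} = \frac{3}{-191} \cdot 215 \cdot 0 = 3 \left(- \frac{1}{191}\right) 215 \cdot 0 = \left(- \frac{3}{191}\right) 215 \cdot 0 = \left(- \frac{645}{191}\right) 0 = 0$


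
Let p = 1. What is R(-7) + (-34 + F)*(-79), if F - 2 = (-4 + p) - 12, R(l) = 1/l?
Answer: 25990/7 ≈ 3712.9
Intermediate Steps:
F = -13 (F = 2 + ((-4 + 1) - 12) = 2 + (-3 - 12) = 2 - 15 = -13)
R(-7) + (-34 + F)*(-79) = 1/(-7) + (-34 - 13)*(-79) = -⅐ - 47*(-79) = -⅐ + 3713 = 25990/7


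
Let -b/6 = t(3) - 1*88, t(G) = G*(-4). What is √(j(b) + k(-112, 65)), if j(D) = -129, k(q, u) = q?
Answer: I*√241 ≈ 15.524*I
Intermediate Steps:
t(G) = -4*G
b = 600 (b = -6*(-4*3 - 1*88) = -6*(-12 - 88) = -6*(-100) = 600)
√(j(b) + k(-112, 65)) = √(-129 - 112) = √(-241) = I*√241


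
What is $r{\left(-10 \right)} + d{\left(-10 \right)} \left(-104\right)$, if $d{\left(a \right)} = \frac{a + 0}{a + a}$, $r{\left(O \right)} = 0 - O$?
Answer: $-42$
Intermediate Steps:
$r{\left(O \right)} = - O$
$d{\left(a \right)} = \frac{1}{2}$ ($d{\left(a \right)} = \frac{a}{2 a} = a \frac{1}{2 a} = \frac{1}{2}$)
$r{\left(-10 \right)} + d{\left(-10 \right)} \left(-104\right) = \left(-1\right) \left(-10\right) + \frac{1}{2} \left(-104\right) = 10 - 52 = -42$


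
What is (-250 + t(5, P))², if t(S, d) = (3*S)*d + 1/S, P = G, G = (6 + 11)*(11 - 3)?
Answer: 80120401/25 ≈ 3.2048e+6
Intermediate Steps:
G = 136 (G = 17*8 = 136)
P = 136
t(S, d) = 1/S + 3*S*d (t(S, d) = 3*S*d + 1/S = 1/S + 3*S*d)
(-250 + t(5, P))² = (-250 + (1/5 + 3*5*136))² = (-250 + (⅕ + 2040))² = (-250 + 10201/5)² = (8951/5)² = 80120401/25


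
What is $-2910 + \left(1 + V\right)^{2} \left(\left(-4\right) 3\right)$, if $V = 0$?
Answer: $-2922$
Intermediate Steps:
$-2910 + \left(1 + V\right)^{2} \left(\left(-4\right) 3\right) = -2910 + \left(1 + 0\right)^{2} \left(\left(-4\right) 3\right) = -2910 + 1^{2} \left(-12\right) = -2910 + 1 \left(-12\right) = -2910 - 12 = -2922$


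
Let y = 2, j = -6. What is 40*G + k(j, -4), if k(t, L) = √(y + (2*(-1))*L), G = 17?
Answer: 680 + √10 ≈ 683.16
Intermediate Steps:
k(t, L) = √(2 - 2*L) (k(t, L) = √(2 + (2*(-1))*L) = √(2 - 2*L))
40*G + k(j, -4) = 40*17 + √(2 - 2*(-4)) = 680 + √(2 + 8) = 680 + √10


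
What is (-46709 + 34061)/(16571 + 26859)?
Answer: -6324/21715 ≈ -0.29123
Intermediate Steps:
(-46709 + 34061)/(16571 + 26859) = -12648/43430 = -12648*1/43430 = -6324/21715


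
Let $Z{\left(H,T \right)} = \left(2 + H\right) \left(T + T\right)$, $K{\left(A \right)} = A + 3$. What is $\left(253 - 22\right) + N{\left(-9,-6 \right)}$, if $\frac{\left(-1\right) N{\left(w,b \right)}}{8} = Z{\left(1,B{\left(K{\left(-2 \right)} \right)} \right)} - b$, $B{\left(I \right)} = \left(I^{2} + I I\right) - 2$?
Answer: $183$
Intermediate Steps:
$K{\left(A \right)} = 3 + A$
$B{\left(I \right)} = -2 + 2 I^{2}$ ($B{\left(I \right)} = \left(I^{2} + I^{2}\right) - 2 = 2 I^{2} - 2 = -2 + 2 I^{2}$)
$Z{\left(H,T \right)} = 2 T \left(2 + H\right)$ ($Z{\left(H,T \right)} = \left(2 + H\right) 2 T = 2 T \left(2 + H\right)$)
$N{\left(w,b \right)} = 8 b$ ($N{\left(w,b \right)} = - 8 \left(2 \left(-2 + 2 \left(3 - 2\right)^{2}\right) \left(2 + 1\right) - b\right) = - 8 \left(2 \left(-2 + 2 \cdot 1^{2}\right) 3 - b\right) = - 8 \left(2 \left(-2 + 2 \cdot 1\right) 3 - b\right) = - 8 \left(2 \left(-2 + 2\right) 3 - b\right) = - 8 \left(2 \cdot 0 \cdot 3 - b\right) = - 8 \left(0 - b\right) = - 8 \left(- b\right) = 8 b$)
$\left(253 - 22\right) + N{\left(-9,-6 \right)} = \left(253 - 22\right) + 8 \left(-6\right) = 231 - 48 = 183$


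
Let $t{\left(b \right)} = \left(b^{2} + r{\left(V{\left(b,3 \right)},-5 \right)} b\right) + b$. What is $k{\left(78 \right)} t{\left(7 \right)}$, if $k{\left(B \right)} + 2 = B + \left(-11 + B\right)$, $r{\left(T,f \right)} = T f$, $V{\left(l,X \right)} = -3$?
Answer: $23023$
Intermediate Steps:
$t{\left(b \right)} = b^{2} + 16 b$ ($t{\left(b \right)} = \left(b^{2} + \left(-3\right) \left(-5\right) b\right) + b = \left(b^{2} + 15 b\right) + b = b^{2} + 16 b$)
$k{\left(B \right)} = -13 + 2 B$ ($k{\left(B \right)} = -2 + \left(B + \left(-11 + B\right)\right) = -2 + \left(-11 + 2 B\right) = -13 + 2 B$)
$k{\left(78 \right)} t{\left(7 \right)} = \left(-13 + 2 \cdot 78\right) 7 \left(16 + 7\right) = \left(-13 + 156\right) 7 \cdot 23 = 143 \cdot 161 = 23023$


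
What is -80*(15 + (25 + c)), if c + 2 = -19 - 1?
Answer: -1440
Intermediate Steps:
c = -22 (c = -2 + (-19 - 1) = -2 - 20 = -22)
-80*(15 + (25 + c)) = -80*(15 + (25 - 22)) = -80*(15 + 3) = -80*18 = -1440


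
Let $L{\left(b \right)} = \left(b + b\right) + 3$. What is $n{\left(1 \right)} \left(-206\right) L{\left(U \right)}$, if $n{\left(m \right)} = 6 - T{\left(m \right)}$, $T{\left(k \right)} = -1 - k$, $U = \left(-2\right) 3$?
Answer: $14832$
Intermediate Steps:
$U = -6$
$L{\left(b \right)} = 3 + 2 b$ ($L{\left(b \right)} = 2 b + 3 = 3 + 2 b$)
$n{\left(m \right)} = 7 + m$ ($n{\left(m \right)} = 6 - \left(-1 - m\right) = 6 + \left(1 + m\right) = 7 + m$)
$n{\left(1 \right)} \left(-206\right) L{\left(U \right)} = \left(7 + 1\right) \left(-206\right) \left(3 + 2 \left(-6\right)\right) = 8 \left(-206\right) \left(3 - 12\right) = \left(-1648\right) \left(-9\right) = 14832$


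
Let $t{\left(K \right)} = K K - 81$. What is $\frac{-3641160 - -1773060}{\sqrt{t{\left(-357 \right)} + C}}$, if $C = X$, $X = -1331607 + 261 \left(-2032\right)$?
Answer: $\frac{622700 i \sqrt{3279}}{25139} \approx 1418.4 i$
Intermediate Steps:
$t{\left(K \right)} = -81 + K^{2}$ ($t{\left(K \right)} = K^{2} - 81 = -81 + K^{2}$)
$X = -1861959$ ($X = -1331607 - 530352 = -1861959$)
$C = -1861959$
$\frac{-3641160 - -1773060}{\sqrt{t{\left(-357 \right)} + C}} = \frac{-3641160 - -1773060}{\sqrt{\left(-81 + \left(-357\right)^{2}\right) - 1861959}} = \frac{-3641160 + 1773060}{\sqrt{\left(-81 + 127449\right) - 1861959}} = - \frac{1868100}{\sqrt{127368 - 1861959}} = - \frac{1868100}{\sqrt{-1734591}} = - \frac{1868100}{23 i \sqrt{3279}} = - 1868100 \left(- \frac{i \sqrt{3279}}{75417}\right) = \frac{622700 i \sqrt{3279}}{25139}$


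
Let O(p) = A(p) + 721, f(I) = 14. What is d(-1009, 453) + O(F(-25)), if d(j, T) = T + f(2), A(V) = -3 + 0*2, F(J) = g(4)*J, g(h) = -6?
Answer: 1185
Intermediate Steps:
F(J) = -6*J
A(V) = -3 (A(V) = -3 + 0 = -3)
d(j, T) = 14 + T (d(j, T) = T + 14 = 14 + T)
O(p) = 718 (O(p) = -3 + 721 = 718)
d(-1009, 453) + O(F(-25)) = (14 + 453) + 718 = 467 + 718 = 1185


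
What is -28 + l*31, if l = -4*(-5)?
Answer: 592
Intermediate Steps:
l = 20
-28 + l*31 = -28 + 20*31 = -28 + 620 = 592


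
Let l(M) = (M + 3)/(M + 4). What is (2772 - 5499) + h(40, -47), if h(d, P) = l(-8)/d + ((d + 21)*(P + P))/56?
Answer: -633777/224 ≈ -2829.4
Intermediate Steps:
l(M) = (3 + M)/(4 + M)
h(d, P) = 5/(4*d) + P*(21 + d)/28 (h(d, P) = ((3 - 8)/(4 - 8))/d + ((d + 21)*(P + P))/56 = (-5/(-4))/d + ((21 + d)*(2*P))*(1/56) = (-1/4*(-5))/d + (2*P*(21 + d))*(1/56) = 5/(4*d) + P*(21 + d)/28)
(2772 - 5499) + h(40, -47) = (2772 - 5499) + (1/28)*(35 - 47*40*(21 + 40))/40 = -2727 + (1/28)*(1/40)*(35 - 47*40*61) = -2727 + (1/28)*(1/40)*(35 - 114680) = -2727 + (1/28)*(1/40)*(-114645) = -2727 - 22929/224 = -633777/224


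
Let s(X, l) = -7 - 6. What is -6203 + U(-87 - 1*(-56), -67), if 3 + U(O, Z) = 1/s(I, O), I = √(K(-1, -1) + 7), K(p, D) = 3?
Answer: -80679/13 ≈ -6206.1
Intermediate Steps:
I = √10 (I = √(3 + 7) = √10 ≈ 3.1623)
s(X, l) = -13
U(O, Z) = -40/13 (U(O, Z) = -3 + 1/(-13) = -3 - 1/13 = -40/13)
-6203 + U(-87 - 1*(-56), -67) = -6203 - 40/13 = -80679/13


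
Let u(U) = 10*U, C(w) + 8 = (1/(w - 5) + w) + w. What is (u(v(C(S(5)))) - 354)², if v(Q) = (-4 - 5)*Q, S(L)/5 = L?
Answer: 68508729/4 ≈ 1.7127e+7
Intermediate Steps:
S(L) = 5*L
C(w) = -8 + 1/(-5 + w) + 2*w (C(w) = -8 + ((1/(w - 5) + w) + w) = -8 + ((1/(-5 + w) + w) + w) = -8 + ((w + 1/(-5 + w)) + w) = -8 + (1/(-5 + w) + 2*w) = -8 + 1/(-5 + w) + 2*w)
v(Q) = -9*Q
(u(v(C(S(5)))) - 354)² = (10*(-9*(41 - 90*5 + 2*(5*5)²)/(-5 + 5*5)) - 354)² = (10*(-9*(41 - 18*25 + 2*25²)/(-5 + 25)) - 354)² = (10*(-9*(41 - 450 + 2*625)/20) - 354)² = (10*(-9*(41 - 450 + 1250)/20) - 354)² = (10*(-9*841/20) - 354)² = (10*(-7569/20) - 354)² = (-7569/2 - 354)² = (-8277/2)² = 68508729/4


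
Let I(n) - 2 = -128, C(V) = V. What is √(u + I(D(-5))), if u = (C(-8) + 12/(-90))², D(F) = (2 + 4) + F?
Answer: I*√13466/15 ≈ 7.7362*I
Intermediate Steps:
D(F) = 6 + F
I(n) = -126 (I(n) = 2 - 128 = -126)
u = 14884/225 (u = (-8 + 12/(-90))² = (-8 + 12*(-1/90))² = (-8 - 2/15)² = (-122/15)² = 14884/225 ≈ 66.151)
√(u + I(D(-5))) = √(14884/225 - 126) = √(-13466/225) = I*√13466/15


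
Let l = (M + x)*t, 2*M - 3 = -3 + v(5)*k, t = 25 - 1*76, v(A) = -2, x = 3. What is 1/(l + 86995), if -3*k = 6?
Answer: 1/86740 ≈ 1.1529e-5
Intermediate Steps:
k = -2 (k = -1/3*6 = -2)
t = -51 (t = 25 - 76 = -51)
M = 2 (M = 3/2 + (-3 - 2*(-2))/2 = 3/2 + (-3 + 4)/2 = 3/2 + (1/2)*1 = 3/2 + 1/2 = 2)
l = -255 (l = (2 + 3)*(-51) = 5*(-51) = -255)
1/(l + 86995) = 1/(-255 + 86995) = 1/86740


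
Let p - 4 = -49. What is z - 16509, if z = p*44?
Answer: -18489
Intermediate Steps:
p = -45 (p = 4 - 49 = -45)
z = -1980 (z = -45*44 = -1980)
z - 16509 = -1980 - 16509 = -18489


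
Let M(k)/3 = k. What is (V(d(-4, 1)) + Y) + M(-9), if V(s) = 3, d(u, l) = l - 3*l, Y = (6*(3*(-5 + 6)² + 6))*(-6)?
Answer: -348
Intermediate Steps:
M(k) = 3*k
Y = -324 (Y = (6*(3*1² + 6))*(-6) = (6*(3*1 + 6))*(-6) = (6*(3 + 6))*(-6) = (6*9)*(-6) = 54*(-6) = -324)
d(u, l) = -2*l
(V(d(-4, 1)) + Y) + M(-9) = (3 - 324) + 3*(-9) = -321 - 27 = -348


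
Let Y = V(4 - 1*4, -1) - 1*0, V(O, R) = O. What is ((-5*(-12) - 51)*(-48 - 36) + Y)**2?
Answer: 571536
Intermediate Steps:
Y = 0 (Y = (4 - 1*4) - 1*0 = (4 - 4) + 0 = 0 + 0 = 0)
((-5*(-12) - 51)*(-48 - 36) + Y)**2 = ((-5*(-12) - 51)*(-48 - 36) + 0)**2 = ((60 - 51)*(-84) + 0)**2 = (9*(-84) + 0)**2 = (-756 + 0)**2 = (-756)**2 = 571536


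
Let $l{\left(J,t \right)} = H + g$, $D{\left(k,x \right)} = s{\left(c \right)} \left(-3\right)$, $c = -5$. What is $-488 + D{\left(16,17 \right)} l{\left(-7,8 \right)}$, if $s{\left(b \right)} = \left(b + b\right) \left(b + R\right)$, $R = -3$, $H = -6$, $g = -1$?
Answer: $1192$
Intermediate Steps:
$s{\left(b \right)} = 2 b \left(-3 + b\right)$ ($s{\left(b \right)} = \left(b + b\right) \left(b - 3\right) = 2 b \left(-3 + b\right)$)
$D{\left(k,x \right)} = -240$ ($D{\left(k,x \right)} = 2 \left(-5\right) \left(-3 - 5\right) \left(-3\right) = 2 \left(-5\right) \left(-8\right) \left(-3\right) = 80 \left(-3\right) = -240$)
$l{\left(J,t \right)} = -7$ ($l{\left(J,t \right)} = -6 - 1 = -7$)
$-488 + D{\left(16,17 \right)} l{\left(-7,8 \right)} = -488 - -1680 = -488 + 1680 = 1192$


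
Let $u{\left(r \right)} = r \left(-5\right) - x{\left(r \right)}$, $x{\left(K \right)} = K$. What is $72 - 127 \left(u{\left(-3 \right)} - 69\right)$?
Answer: $6549$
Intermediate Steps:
$u{\left(r \right)} = - 6 r$ ($u{\left(r \right)} = r \left(-5\right) - r = - 5 r - r = - 6 r$)
$72 - 127 \left(u{\left(-3 \right)} - 69\right) = 72 - 127 \left(\left(-6\right) \left(-3\right) - 69\right) = 72 - 127 \left(18 - 69\right) = 72 - -6477 = 72 + 6477 = 6549$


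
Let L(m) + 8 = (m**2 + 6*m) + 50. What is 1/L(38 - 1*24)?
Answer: 1/322 ≈ 0.0031056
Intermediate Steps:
L(m) = 42 + m**2 + 6*m (L(m) = -8 + ((m**2 + 6*m) + 50) = -8 + (50 + m**2 + 6*m) = 42 + m**2 + 6*m)
1/L(38 - 1*24) = 1/(42 + (38 - 1*24)**2 + 6*(38 - 1*24)) = 1/(42 + (38 - 24)**2 + 6*(38 - 24)) = 1/(42 + 14**2 + 6*14) = 1/(42 + 196 + 84) = 1/322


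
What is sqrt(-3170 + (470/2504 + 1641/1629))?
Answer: I*sqrt(366137179095489)/339918 ≈ 56.292*I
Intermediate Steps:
sqrt(-3170 + (470/2504 + 1641/1629)) = sqrt(-3170 + (470*(1/2504) + 1641*(1/1629))) = sqrt(-3170 + (235/1252 + 547/543)) = sqrt(-3170 + 812449/679836) = sqrt(-2154267671/679836) = I*sqrt(366137179095489)/339918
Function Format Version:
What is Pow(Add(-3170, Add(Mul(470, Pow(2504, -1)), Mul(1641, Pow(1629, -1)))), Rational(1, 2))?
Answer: Mul(Rational(1, 339918), I, Pow(366137179095489, Rational(1, 2))) ≈ Mul(56.292, I)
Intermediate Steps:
Pow(Add(-3170, Add(Mul(470, Pow(2504, -1)), Mul(1641, Pow(1629, -1)))), Rational(1, 2)) = Pow(Add(-3170, Add(Mul(470, Rational(1, 2504)), Mul(1641, Rational(1, 1629)))), Rational(1, 2)) = Pow(Add(-3170, Add(Rational(235, 1252), Rational(547, 543))), Rational(1, 2)) = Pow(Add(-3170, Rational(812449, 679836)), Rational(1, 2)) = Pow(Rational(-2154267671, 679836), Rational(1, 2)) = Mul(Rational(1, 339918), I, Pow(366137179095489, Rational(1, 2)))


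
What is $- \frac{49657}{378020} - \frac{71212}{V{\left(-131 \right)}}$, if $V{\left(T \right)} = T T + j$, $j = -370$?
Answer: $- \frac{27753350927}{6347333820} \approx -4.3724$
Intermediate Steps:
$V{\left(T \right)} = -370 + T^{2}$ ($V{\left(T \right)} = T T - 370 = T^{2} - 370 = -370 + T^{2}$)
$- \frac{49657}{378020} - \frac{71212}{V{\left(-131 \right)}} = - \frac{49657}{378020} - \frac{71212}{-370 + \left(-131\right)^{2}} = \left(-49657\right) \frac{1}{378020} - \frac{71212}{-370 + 17161} = - \frac{49657}{378020} - \frac{71212}{16791} = - \frac{27753350927}{6347333820}$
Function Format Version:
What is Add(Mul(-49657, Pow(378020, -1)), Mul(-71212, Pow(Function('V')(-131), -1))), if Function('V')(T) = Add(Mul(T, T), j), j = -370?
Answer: Rational(-27753350927, 6347333820) ≈ -4.3724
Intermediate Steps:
Function('V')(T) = Add(-370, Pow(T, 2)) (Function('V')(T) = Add(Mul(T, T), -370) = Add(Pow(T, 2), -370) = Add(-370, Pow(T, 2)))
Add(Mul(-49657, Pow(378020, -1)), Mul(-71212, Pow(Function('V')(-131), -1))) = Add(Mul(-49657, Pow(378020, -1)), Mul(-71212, Pow(Add(-370, Pow(-131, 2)), -1))) = Add(Mul(-49657, Rational(1, 378020)), Mul(-71212, Pow(Add(-370, 17161), -1))) = Add(Rational(-49657, 378020), Mul(-71212, Pow(16791, -1))) = Add(Rational(-49657, 378020), Mul(-71212, Rational(1, 16791))) = Add(Rational(-49657, 378020), Rational(-71212, 16791)) = Rational(-27753350927, 6347333820)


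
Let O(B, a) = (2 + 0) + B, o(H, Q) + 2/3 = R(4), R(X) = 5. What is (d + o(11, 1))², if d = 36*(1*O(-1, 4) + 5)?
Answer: 436921/9 ≈ 48547.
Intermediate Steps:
o(H, Q) = 13/3 (o(H, Q) = -⅔ + 5 = 13/3)
O(B, a) = 2 + B
d = 216 (d = 36*(1*(2 - 1) + 5) = 36*(1*1 + 5) = 36*(1 + 5) = 36*6 = 216)
(d + o(11, 1))² = (216 + 13/3)² = (661/3)² = 436921/9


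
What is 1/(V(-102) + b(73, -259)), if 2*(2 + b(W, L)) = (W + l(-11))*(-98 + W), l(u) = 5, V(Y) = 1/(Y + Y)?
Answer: -204/199309 ≈ -0.0010235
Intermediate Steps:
V(Y) = 1/(2*Y)
b(W, L) = -2 + (-98 + W)*(5 + W)/2 (b(W, L) = -2 + ((W + 5)*(-98 + W))/2 = -2 + ((5 + W)*(-98 + W))/2 = -2 + ((-98 + W)*(5 + W))/2 = -2 + (-98 + W)*(5 + W)/2)
1/(V(-102) + b(73, -259)) = 1/((½)/(-102) + (-247 + (½)*73² - 93/2*73)) = 1/((½)*(-1/102) + (-247 + (½)*5329 - 6789/2)) = 1/(-1/204 + (-247 + 5329/2 - 6789/2)) = 1/(-1/204 - 977) = 1/(-199309/204) = -204/199309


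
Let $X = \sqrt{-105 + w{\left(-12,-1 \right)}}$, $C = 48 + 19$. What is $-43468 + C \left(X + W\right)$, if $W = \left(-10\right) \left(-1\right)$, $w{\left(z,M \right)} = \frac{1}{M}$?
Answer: $-42798 + 67 i \sqrt{106} \approx -42798.0 + 689.81 i$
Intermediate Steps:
$W = 10$
$C = 67$
$X = i \sqrt{106}$ ($X = \sqrt{-105 + \frac{1}{-1}} = \sqrt{-105 - 1} = \sqrt{-106} = i \sqrt{106} \approx 10.296 i$)
$-43468 + C \left(X + W\right) = -43468 + 67 \left(i \sqrt{106} + 10\right) = -43468 + 67 \left(10 + i \sqrt{106}\right) = -43468 + \left(670 + 67 i \sqrt{106}\right) = -42798 + 67 i \sqrt{106}$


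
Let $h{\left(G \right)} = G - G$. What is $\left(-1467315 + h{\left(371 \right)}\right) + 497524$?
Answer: $-969791$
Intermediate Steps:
$h{\left(G \right)} = 0$
$\left(-1467315 + h{\left(371 \right)}\right) + 497524 = \left(-1467315 + 0\right) + 497524 = -1467315 + 497524 = -969791$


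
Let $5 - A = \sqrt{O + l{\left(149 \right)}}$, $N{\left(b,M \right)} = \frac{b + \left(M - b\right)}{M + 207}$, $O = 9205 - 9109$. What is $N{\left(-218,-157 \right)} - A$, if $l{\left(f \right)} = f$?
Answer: $- \frac{407}{50} + 7 \sqrt{5} \approx 7.5125$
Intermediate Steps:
$O = 96$
$N{\left(b,M \right)} = \frac{M}{207 + M}$
$A = 5 - 7 \sqrt{5}$ ($A = 5 - \sqrt{96 + 149} = 5 - \sqrt{245} = 5 - 7 \sqrt{5} \approx -10.652$)
$N{\left(-218,-157 \right)} - A = - \frac{157}{207 - 157} - \left(5 - 7 \sqrt{5}\right) = - \frac{157}{50} - \left(5 - 7 \sqrt{5}\right) = - \frac{407}{50} + 7 \sqrt{5}$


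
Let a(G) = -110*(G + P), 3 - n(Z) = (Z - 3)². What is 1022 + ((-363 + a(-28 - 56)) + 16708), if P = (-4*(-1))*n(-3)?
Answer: 41127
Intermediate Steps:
n(Z) = 3 - (-3 + Z)² (n(Z) = 3 - (Z - 3)² = 3 - (-3 + Z)²)
P = -132 (P = (-4*(-1))*(3 - (-3 - 3)²) = 4*(3 - 1*(-6)²) = 4*(3 - 1*36) = 4*(3 - 36) = 4*(-33) = -132)
a(G) = 14520 - 110*G (a(G) = -110*(G - 132) = -110*(-132 + G) = 14520 - 110*G)
1022 + ((-363 + a(-28 - 56)) + 16708) = 1022 + ((-363 + (14520 - 110*(-28 - 56))) + 16708) = 1022 + ((-363 + (14520 - 110*(-84))) + 16708) = 1022 + ((-363 + (14520 + 9240)) + 16708) = 1022 + ((-363 + 23760) + 16708) = 1022 + (23397 + 16708) = 1022 + 40105 = 41127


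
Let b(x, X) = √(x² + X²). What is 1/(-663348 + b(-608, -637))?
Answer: -663348/440029793671 - √775433/440029793671 ≈ -1.5095e-6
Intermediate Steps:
b(x, X) = √(X² + x²)
1/(-663348 + b(-608, -637)) = 1/(-663348 + √((-637)² + (-608)²)) = 1/(-663348 + √(405769 + 369664)) = 1/(-663348 + √775433)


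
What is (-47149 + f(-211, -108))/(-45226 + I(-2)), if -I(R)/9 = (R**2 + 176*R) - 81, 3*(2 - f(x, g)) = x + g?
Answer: 141122/124095 ≈ 1.1372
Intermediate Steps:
f(x, g) = 2 - g/3 - x/3 (f(x, g) = 2 - (x + g)/3 = 2 - (g + x)/3 = 2 + (-g/3 - x/3) = 2 - g/3 - x/3)
I(R) = 729 - 1584*R - 9*R**2 (I(R) = -9*((R**2 + 176*R) - 81) = -9*(-81 + R**2 + 176*R) = 729 - 1584*R - 9*R**2)
(-47149 + f(-211, -108))/(-45226 + I(-2)) = (-47149 + (2 - 1/3*(-108) - 1/3*(-211)))/(-45226 + (729 - 1584*(-2) - 9*(-2)**2)) = (-47149 + (2 + 36 + 211/3))/(-45226 + (729 + 3168 - 9*4)) = (-47149 + 325/3)/(-45226 + (729 + 3168 - 36)) = -141122/(3*(-45226 + 3861)) = -141122/3/(-41365) = -141122/3*(-1/41365) = 141122/124095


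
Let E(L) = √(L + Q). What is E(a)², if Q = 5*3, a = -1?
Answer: 14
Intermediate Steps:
Q = 15
E(L) = √(15 + L) (E(L) = √(L + 15) = √(15 + L))
E(a)² = (√(15 - 1))² = (√14)² = 14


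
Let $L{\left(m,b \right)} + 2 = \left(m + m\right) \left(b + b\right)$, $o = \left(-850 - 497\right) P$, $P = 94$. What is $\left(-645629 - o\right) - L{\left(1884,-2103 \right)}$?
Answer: $15329199$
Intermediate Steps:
$o = -126618$ ($o = \left(-850 - 497\right) 94 = \left(-1347\right) 94 = -126618$)
$L{\left(m,b \right)} = -2 + 4 b m$ ($L{\left(m,b \right)} = -2 + \left(m + m\right) \left(b + b\right) = -2 + 2 m 2 b = -2 + 4 b m$)
$\left(-645629 - o\right) - L{\left(1884,-2103 \right)} = \left(-645629 - -126618\right) - \left(-2 + 4 \left(-2103\right) 1884\right) = \left(-645629 + 126618\right) - \left(-2 - 15848208\right) = -519011 - -15848210 = -519011 + 15848210 = 15329199$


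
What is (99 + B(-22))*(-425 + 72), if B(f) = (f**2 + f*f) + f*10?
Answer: -298991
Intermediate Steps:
B(f) = 2*f**2 + 10*f (B(f) = (f**2 + f**2) + 10*f = 2*f**2 + 10*f)
(99 + B(-22))*(-425 + 72) = (99 + 2*(-22)*(5 - 22))*(-425 + 72) = (99 + 2*(-22)*(-17))*(-353) = (99 + 748)*(-353) = 847*(-353) = -298991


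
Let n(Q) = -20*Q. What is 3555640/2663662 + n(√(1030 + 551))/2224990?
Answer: 1777820/1331831 - 2*√1581/222499 ≈ 1.3345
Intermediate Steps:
3555640/2663662 + n(√(1030 + 551))/2224990 = 3555640/2663662 - 20*√(1030 + 551)/2224990 = 3555640*(1/2663662) - 20*√1581*(1/2224990) = 1777820/1331831 - 2*√1581/222499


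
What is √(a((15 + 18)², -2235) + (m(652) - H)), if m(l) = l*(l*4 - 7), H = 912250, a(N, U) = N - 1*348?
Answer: 7*√16007 ≈ 885.63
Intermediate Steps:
a(N, U) = -348 + N (a(N, U) = N - 348 = -348 + N)
m(l) = l*(-7 + 4*l) (m(l) = l*(4*l - 7) = l*(-7 + 4*l))
√(a((15 + 18)², -2235) + (m(652) - H)) = √((-348 + (15 + 18)²) + (652*(-7 + 4*652) - 1*912250)) = √((-348 + 33²) + (652*(-7 + 2608) - 912250)) = √((-348 + 1089) + (652*2601 - 912250)) = √(741 + (1695852 - 912250)) = √(741 + 783602) = √784343 = 7*√16007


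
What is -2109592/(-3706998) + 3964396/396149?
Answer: 7765860402208/734261775351 ≈ 10.576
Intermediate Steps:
-2109592/(-3706998) + 3964396/396149 = -2109592*(-1/3706998) + 3964396*(1/396149) = 1054796/1853499 + 3964396/396149 = 7765860402208/734261775351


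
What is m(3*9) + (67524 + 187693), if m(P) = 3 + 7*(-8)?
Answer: 255164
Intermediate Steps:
m(P) = -53 (m(P) = 3 - 56 = -53)
m(3*9) + (67524 + 187693) = -53 + (67524 + 187693) = -53 + 255217 = 255164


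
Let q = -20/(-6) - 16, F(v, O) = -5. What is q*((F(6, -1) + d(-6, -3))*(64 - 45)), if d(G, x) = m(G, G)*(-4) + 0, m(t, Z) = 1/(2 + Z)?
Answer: 2888/3 ≈ 962.67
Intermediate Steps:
d(G, x) = -4/(2 + G) (d(G, x) = -4/(2 + G) + 0 = -4/(2 + G))
q = -38/3 (q = -20*(-1/6) - 16 = 10/3 - 16 = -38/3 ≈ -12.667)
q*((F(6, -1) + d(-6, -3))*(64 - 45)) = -38*(-5 - 4/(2 - 6))*(64 - 45)/3 = -38*(-5 - 4/(-4))*19/3 = -38*(-5 - 4*(-1/4))*19/3 = -38*(-5 + 1)*19/3 = -(-152)*19/3 = -38/3*(-76) = 2888/3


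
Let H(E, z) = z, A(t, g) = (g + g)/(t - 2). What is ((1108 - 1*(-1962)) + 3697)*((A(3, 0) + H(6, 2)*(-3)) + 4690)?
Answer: 31696628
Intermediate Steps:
A(t, g) = 2*g/(-2 + t) (A(t, g) = (2*g)/(-2 + t) = 2*g/(-2 + t))
((1108 - 1*(-1962)) + 3697)*((A(3, 0) + H(6, 2)*(-3)) + 4690) = ((1108 - 1*(-1962)) + 3697)*((2*0/(-2 + 3) + 2*(-3)) + 4690) = ((1108 + 1962) + 3697)*((2*0/1 - 6) + 4690) = (3070 + 3697)*((2*0*1 - 6) + 4690) = 6767*((0 - 6) + 4690) = 6767*(-6 + 4690) = 6767*4684 = 31696628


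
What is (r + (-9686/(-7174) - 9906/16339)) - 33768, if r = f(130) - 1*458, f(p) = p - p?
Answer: -2005873571463/58607993 ≈ -34225.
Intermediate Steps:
f(p) = 0
r = -458 (r = 0 - 1*458 = 0 - 458 = -458)
(r + (-9686/(-7174) - 9906/16339)) - 33768 = (-458 + (-9686/(-7174) - 9906/16339)) - 33768 = (-458 + (-9686*(-1/7174) - 9906*1/16339)) - 33768 = (-458 + (4843/3587 - 9906/16339)) - 33768 = (-458 + 43596955/58607993) - 33768 = -26798863839/58607993 - 33768 = -2005873571463/58607993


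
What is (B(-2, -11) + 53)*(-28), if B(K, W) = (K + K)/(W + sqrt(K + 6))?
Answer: -13468/9 ≈ -1496.4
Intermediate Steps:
B(K, W) = 2*K/(W + sqrt(6 + K)) (B(K, W) = (2*K)/(W + sqrt(6 + K)) = 2*K/(W + sqrt(6 + K)))
(B(-2, -11) + 53)*(-28) = (2*(-2)/(-11 + sqrt(6 - 2)) + 53)*(-28) = (2*(-2)/(-11 + sqrt(4)) + 53)*(-28) = (2*(-2)/(-11 + 2) + 53)*(-28) = (2*(-2)/(-9) + 53)*(-28) = (2*(-2)*(-1/9) + 53)*(-28) = (4/9 + 53)*(-28) = (481/9)*(-28) = -13468/9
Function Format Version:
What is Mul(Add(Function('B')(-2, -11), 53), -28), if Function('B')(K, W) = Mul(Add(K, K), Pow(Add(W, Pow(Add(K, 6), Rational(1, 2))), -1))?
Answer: Rational(-13468, 9) ≈ -1496.4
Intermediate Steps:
Function('B')(K, W) = Mul(2, K, Pow(Add(W, Pow(Add(6, K), Rational(1, 2))), -1)) (Function('B')(K, W) = Mul(Mul(2, K), Pow(Add(W, Pow(Add(6, K), Rational(1, 2))), -1)) = Mul(2, K, Pow(Add(W, Pow(Add(6, K), Rational(1, 2))), -1)))
Mul(Add(Function('B')(-2, -11), 53), -28) = Mul(Add(Mul(2, -2, Pow(Add(-11, Pow(Add(6, -2), Rational(1, 2))), -1)), 53), -28) = Mul(Add(Mul(2, -2, Pow(Add(-11, Pow(4, Rational(1, 2))), -1)), 53), -28) = Mul(Add(Mul(2, -2, Pow(Add(-11, 2), -1)), 53), -28) = Mul(Add(Mul(2, -2, Pow(-9, -1)), 53), -28) = Mul(Add(Mul(2, -2, Rational(-1, 9)), 53), -28) = Mul(Add(Rational(4, 9), 53), -28) = Mul(Rational(481, 9), -28) = Rational(-13468, 9)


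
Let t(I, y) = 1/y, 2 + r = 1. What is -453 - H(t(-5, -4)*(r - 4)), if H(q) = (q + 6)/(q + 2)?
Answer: -5918/13 ≈ -455.23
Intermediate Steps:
r = -1 (r = -2 + 1 = -1)
H(q) = (6 + q)/(2 + q)
-453 - H(t(-5, -4)*(r - 4)) = -453 - (6 + (-1 - 4)/(-4))/(2 + (-1 - 4)/(-4)) = -453 - (6 - ¼*(-5))/(2 - ¼*(-5)) = -453 - (6 + 5/4)/(2 + 5/4) = -453 - 29/(13/4*4) = -453 - 4*29/(13*4) = -453 - 1*29/13 = -453 - 29/13 = -5918/13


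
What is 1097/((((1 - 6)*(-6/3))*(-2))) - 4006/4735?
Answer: -1054883/18940 ≈ -55.696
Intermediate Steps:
1097/((((1 - 6)*(-6/3))*(-2))) - 4006/4735 = 1097/((-(-30)/3*(-2))) - 4006*1/4735 = 1097/((-5*(-2)*(-2))) - 4006/4735 = 1097/((10*(-2))) - 4006/4735 = 1097/(-20) - 4006/4735 = 1097*(-1/20) - 4006/4735 = -1097/20 - 4006/4735 = -1054883/18940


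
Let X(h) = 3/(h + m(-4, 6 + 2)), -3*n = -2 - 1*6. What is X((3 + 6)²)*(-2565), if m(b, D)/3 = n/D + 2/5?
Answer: -38475/416 ≈ -92.488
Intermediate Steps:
n = 8/3 (n = -(-2 - 1*6)/3 = -(-2 - 6)/3 = -⅓*(-8) = 8/3 ≈ 2.6667)
m(b, D) = 6/5 + 8/D (m(b, D) = 3*(8/(3*D) + 2/5) = 3*(8/(3*D) + 2*(⅕)) = 3*(8/(3*D) + ⅖) = 3*(⅖ + 8/(3*D)) = 6/5 + 8/D)
X(h) = 3/(11/5 + h) (X(h) = 3/(h + (6/5 + 8/(6 + 2))) = 3/(h + (6/5 + 8/8)) = 3/(h + (6/5 + 8*(⅛))) = 3/(h + (6/5 + 1)) = 3/(h + 11/5) = 3/(11/5 + h))
X((3 + 6)²)*(-2565) = (15/(11 + 5*(3 + 6)²))*(-2565) = (15/(11 + 5*9²))*(-2565) = (15/(11 + 5*81))*(-2565) = (15/(11 + 405))*(-2565) = (15/416)*(-2565) = -38475/416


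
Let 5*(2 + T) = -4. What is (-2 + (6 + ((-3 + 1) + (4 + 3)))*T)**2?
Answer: 26896/25 ≈ 1075.8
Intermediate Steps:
T = -14/5 (T = -2 + (1/5)*(-4) = -2 - 4/5 = -14/5 ≈ -2.8000)
(-2 + (6 + ((-3 + 1) + (4 + 3)))*T)**2 = (-2 + (6 + ((-3 + 1) + (4 + 3)))*(-14/5))**2 = (-2 + (6 + (-2 + 7))*(-14/5))**2 = (-2 + (6 + 5)*(-14/5))**2 = (-2 + 11*(-14/5))**2 = (-2 - 154/5)**2 = (-164/5)**2 = 26896/25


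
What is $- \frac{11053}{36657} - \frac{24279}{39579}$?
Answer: $- \frac{442487330}{483615801} \approx -0.91496$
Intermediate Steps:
$- \frac{11053}{36657} - \frac{24279}{39579} = \left(-11053\right) \frac{1}{36657} - \frac{8093}{13193} = - \frac{11053}{36657} - \frac{8093}{13193} = - \frac{442487330}{483615801}$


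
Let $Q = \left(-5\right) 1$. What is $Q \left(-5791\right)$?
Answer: $28955$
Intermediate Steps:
$Q = -5$
$Q \left(-5791\right) = \left(-5\right) \left(-5791\right) = 28955$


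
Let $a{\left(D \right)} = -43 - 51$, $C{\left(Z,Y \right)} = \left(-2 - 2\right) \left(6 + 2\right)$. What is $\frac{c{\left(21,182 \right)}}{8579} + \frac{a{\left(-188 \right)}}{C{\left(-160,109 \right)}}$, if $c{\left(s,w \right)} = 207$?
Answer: $\frac{17675}{5968} \approx 2.9616$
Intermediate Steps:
$C{\left(Z,Y \right)} = -32$ ($C{\left(Z,Y \right)} = \left(-2 - 2\right) 8 = \left(-4\right) 8 = -32$)
$a{\left(D \right)} = -94$
$\frac{c{\left(21,182 \right)}}{8579} + \frac{a{\left(-188 \right)}}{C{\left(-160,109 \right)}} = \frac{207}{8579} - \frac{94}{-32} = 207 \cdot \frac{1}{8579} - - \frac{47}{16} = \frac{9}{373} + \frac{47}{16} = \frac{17675}{5968}$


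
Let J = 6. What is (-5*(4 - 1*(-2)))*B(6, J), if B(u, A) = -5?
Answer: 150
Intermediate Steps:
(-5*(4 - 1*(-2)))*B(6, J) = -5*(4 - 1*(-2))*(-5) = -5*(4 + 2)*(-5) = -5*6*(-5) = -30*(-5) = 150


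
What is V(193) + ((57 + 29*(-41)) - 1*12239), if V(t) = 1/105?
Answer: -1403954/105 ≈ -13371.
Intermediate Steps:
V(t) = 1/105
V(193) + ((57 + 29*(-41)) - 1*12239) = 1/105 + ((57 + 29*(-41)) - 1*12239) = 1/105 + ((57 - 1189) - 12239) = 1/105 + (-1132 - 12239) = 1/105 - 13371 = -1403954/105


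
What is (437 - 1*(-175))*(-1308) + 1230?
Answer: -799266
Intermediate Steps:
(437 - 1*(-175))*(-1308) + 1230 = (437 + 175)*(-1308) + 1230 = 612*(-1308) + 1230 = -800496 + 1230 = -799266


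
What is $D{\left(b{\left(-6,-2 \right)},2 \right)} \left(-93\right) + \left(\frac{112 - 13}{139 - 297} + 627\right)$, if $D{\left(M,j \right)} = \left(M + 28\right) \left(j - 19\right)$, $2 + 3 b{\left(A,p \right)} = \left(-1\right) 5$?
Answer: $\frac{6510449}{158} \approx 41205.0$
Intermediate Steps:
$b{\left(A,p \right)} = - \frac{7}{3}$ ($b{\left(A,p \right)} = - \frac{2}{3} + \frac{\left(-1\right) 5}{3} = - \frac{2}{3} + \frac{1}{3} \left(-5\right) = - \frac{2}{3} - \frac{5}{3} = - \frac{7}{3}$)
$D{\left(M,j \right)} = \left(-19 + j\right) \left(28 + M\right)$ ($D{\left(M,j \right)} = \left(28 + M\right) \left(-19 + j\right) = \left(-19 + j\right) \left(28 + M\right)$)
$D{\left(b{\left(-6,-2 \right)},2 \right)} \left(-93\right) + \left(\frac{112 - 13}{139 - 297} + 627\right) = \left(-532 - - \frac{133}{3} + 28 \cdot 2 - \frac{14}{3}\right) \left(-93\right) + \left(\frac{112 - 13}{139 - 297} + 627\right) = \left(-532 + \frac{133}{3} + 56 - \frac{14}{3}\right) \left(-93\right) + \left(\frac{99}{-158} + 627\right) = \left(- \frac{1309}{3}\right) \left(-93\right) + \left(99 \left(- \frac{1}{158}\right) + 627\right) = 40579 + \left(- \frac{99}{158} + 627\right) = 40579 + \frac{98967}{158} = \frac{6510449}{158}$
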